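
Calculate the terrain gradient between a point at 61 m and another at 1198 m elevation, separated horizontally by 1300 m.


gradient = (1198 - 61) / 1300 = 1137 / 1300 = 0.8746

0.8746


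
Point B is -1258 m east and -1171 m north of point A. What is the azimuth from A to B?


az = atan2(-1258, -1171) = -132.9 deg
adjusted to 0-360: 227.1 degrees

227.1 degrees


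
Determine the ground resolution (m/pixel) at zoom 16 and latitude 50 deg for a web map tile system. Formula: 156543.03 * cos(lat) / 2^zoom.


res = 156543.03 * cos(50) / 2^16 = 156543.03 * 0.64278761 / 65536 = 1.54 m/pixel

1.54 m/pixel


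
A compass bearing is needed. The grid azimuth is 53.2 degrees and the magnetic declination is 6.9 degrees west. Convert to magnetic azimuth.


magnetic azimuth = grid azimuth - declination (east +ve)
mag_az = 53.2 - -6.9 = 60.1 degrees

60.1 degrees


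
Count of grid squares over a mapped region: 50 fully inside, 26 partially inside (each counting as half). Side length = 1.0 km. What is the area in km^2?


effective squares = 50 + 26 * 0.5 = 63.0
area = 63.0 * 1.0 = 63.0 km^2

63.0 km^2


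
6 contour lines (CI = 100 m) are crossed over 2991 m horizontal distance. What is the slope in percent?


elevation change = 6 * 100 = 600 m
slope = 600 / 2991 * 100 = 20.1%

20.1%


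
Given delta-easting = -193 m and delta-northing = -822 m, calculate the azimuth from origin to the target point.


az = atan2(-193, -822) = -166.8 deg
adjusted to 0-360: 193.2 degrees

193.2 degrees


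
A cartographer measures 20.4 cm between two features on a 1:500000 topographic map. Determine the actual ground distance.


ground = 20.4 cm * 500000 / 100 = 102000.0 m = 102.0 km

102.0 km


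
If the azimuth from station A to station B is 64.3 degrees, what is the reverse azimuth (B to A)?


back azimuth = (64.3 + 180) mod 360 = 244.3 degrees

244.3 degrees


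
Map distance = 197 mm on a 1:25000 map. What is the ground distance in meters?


ground = 197 mm * 25000 / 1000 = 4925.0 m

4925.0 m


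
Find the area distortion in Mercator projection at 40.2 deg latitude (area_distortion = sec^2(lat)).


area_distortion = 1/cos^2(40.2) = 1.714

1.714


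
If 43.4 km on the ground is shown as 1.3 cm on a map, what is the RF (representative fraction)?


ground = 43.4 km = 4340000 cm; RF denominator = ground / map = 4340000 / 1.3 ≈ 3338462; RF = 1:3338462

1:3338462


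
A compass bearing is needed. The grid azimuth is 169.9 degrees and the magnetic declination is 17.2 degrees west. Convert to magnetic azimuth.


magnetic azimuth = grid azimuth - declination (east +ve)
mag_az = 169.9 - -17.2 = 187.1 degrees

187.1 degrees


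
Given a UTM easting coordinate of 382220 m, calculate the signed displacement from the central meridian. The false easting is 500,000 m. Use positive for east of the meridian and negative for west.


displacement = 382220 - 500000 = -117780 m

-117780 m


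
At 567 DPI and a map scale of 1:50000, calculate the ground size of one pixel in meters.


pixel_cm = 2.54 / 567 ≈ 0.00448 cm
ground = pixel_cm * 50000 / 100 = 2.54 * 50000 / (567 * 100) = 127000 / 56700 ≈ 2.24 m

2.24 m


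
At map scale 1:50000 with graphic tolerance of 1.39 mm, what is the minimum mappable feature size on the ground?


ground = 1.39 mm * 50000 / 1000 = 69.5 m

69.5 m


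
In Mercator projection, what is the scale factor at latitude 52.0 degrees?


SF = 1 / cos(52.0) = 1 / 0.615661 = 1.624

1.624


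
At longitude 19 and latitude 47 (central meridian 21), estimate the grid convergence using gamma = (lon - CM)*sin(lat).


gamma = (19 - 21) * sin(47) = -2 * 0.731354 = -1.463 degrees

-1.463 degrees


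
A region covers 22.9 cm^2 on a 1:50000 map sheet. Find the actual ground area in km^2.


ground_area = 22.9 * (50000/100)^2 = 5725000.0 m^2 = 5.725 km^2

5.725 km^2


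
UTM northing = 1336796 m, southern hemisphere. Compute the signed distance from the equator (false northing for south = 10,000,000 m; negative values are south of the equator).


For southern: actual = 1336796 - 10000000 = -8663204 m

-8663204 m


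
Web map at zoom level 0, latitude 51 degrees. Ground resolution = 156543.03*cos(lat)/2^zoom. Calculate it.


res = 156543.03 * cos(51) / 2^0 = 156543.03 * 0.62932039 / 1 = 98515.72 m/pixel

98515.72 m/pixel


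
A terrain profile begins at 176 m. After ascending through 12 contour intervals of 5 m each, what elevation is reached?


elevation = 176 + 12 * 5 = 236 m

236 m


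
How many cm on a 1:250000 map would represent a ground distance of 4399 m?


map_cm = 4399 * 100 / 250000 = 1.7596 cm ≈ 1.76 cm

1.76 cm


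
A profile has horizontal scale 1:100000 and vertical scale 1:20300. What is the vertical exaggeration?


VE = horizontal_scale / vertical_scale = 100000 / 20300 ≈ 4.9

4.9x


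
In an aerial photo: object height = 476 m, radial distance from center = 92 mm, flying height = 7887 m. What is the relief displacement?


d = h * r / H = 476 * 92 / 7887 = 5.55 mm

5.55 mm


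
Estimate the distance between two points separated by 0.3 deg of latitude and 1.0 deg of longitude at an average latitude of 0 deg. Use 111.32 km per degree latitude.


dlat_km = 0.3 * 111.32 = 33.396
dlon_km = 1.0 * 111.32 * cos(0) ≈ 111.32
dist = sqrt(33.396^2 + 111.32^2) ≈ 116.2 km

116.2 km


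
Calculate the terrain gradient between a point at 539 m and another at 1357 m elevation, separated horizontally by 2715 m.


gradient = (1357 - 539) / 2715 = 818 / 2715 = 0.3013

0.3013


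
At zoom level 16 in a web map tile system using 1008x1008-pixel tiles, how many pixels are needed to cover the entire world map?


tiles per axis = 2^16 = 65536
total tiles = 65536^2 = 4294967296
pixels per axis = 65536 * 1008 = 66060288
total pixels = 66060288^2 = 4363961650642944

4363961650642944 pixels


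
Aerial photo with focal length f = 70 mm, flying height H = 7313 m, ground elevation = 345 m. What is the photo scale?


scale = f / (H - h) = 70 mm / 6968 m = 70 / 6968000 = 1:99543

1:99543


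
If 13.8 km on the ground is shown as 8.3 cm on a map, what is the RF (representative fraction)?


ground = 13.8 km = 1380000 cm; RF denominator = ground / map = 1380000 / 8.3 ≈ 166265; RF = 1:166265

1:166265


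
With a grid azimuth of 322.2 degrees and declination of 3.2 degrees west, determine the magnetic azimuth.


magnetic azimuth = grid azimuth - declination (east +ve)
mag_az = 322.2 - -3.2 = 325.4 degrees

325.4 degrees


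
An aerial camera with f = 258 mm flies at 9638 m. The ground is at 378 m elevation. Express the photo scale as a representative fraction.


scale = f / (H - h) = 258 mm / 9260 m = 258 / 9260000 = 1:35891

1:35891


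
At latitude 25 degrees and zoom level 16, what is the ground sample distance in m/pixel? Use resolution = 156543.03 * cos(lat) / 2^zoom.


res = 156543.03 * cos(25) / 2^16 = 156543.03 * 0.90630779 / 65536 = 2.16 m/pixel

2.16 m/pixel


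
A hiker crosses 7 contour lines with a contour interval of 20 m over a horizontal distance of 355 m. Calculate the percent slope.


elevation change = 7 * 20 = 140 m
slope = 140 / 355 * 100 = 39.4%

39.4%


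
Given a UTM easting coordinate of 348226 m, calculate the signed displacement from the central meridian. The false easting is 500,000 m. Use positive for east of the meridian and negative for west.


displacement = 348226 - 500000 = -151774 m

-151774 m


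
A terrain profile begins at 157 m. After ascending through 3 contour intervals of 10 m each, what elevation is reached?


elevation = 157 + 3 * 10 = 187 m

187 m


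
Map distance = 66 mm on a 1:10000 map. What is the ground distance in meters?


ground = 66 mm * 10000 / 1000 = 660.0 m

660.0 m


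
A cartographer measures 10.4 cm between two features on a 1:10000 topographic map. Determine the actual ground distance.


ground = 10.4 cm * 10000 / 100 = 1040.0 m = 1.04 km

1.04 km


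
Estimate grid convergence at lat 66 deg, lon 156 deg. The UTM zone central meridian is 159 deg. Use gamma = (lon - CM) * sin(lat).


gamma = (156 - 159) * sin(66) = -3 * 0.913545 = -2.741 degrees

-2.741 degrees


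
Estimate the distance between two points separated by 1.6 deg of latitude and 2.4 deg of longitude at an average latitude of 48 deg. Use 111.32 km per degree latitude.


dlat_km = 1.6 * 111.32 = 178.112
dlon_km = 2.4 * 111.32 * cos(48) ≈ 178.77
dist = sqrt(178.112^2 + 178.77^2) ≈ 252.4 km

252.4 km


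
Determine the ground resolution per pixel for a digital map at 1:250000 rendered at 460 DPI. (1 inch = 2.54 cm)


pixel_cm = 2.54 / 460 ≈ 0.005522 cm
ground = pixel_cm * 250000 / 100 = 2.54 * 250000 / (460 * 100) = 635000 / 46000 ≈ 13.8 m

13.8 m


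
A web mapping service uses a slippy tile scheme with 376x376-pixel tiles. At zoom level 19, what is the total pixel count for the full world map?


tiles per axis = 2^19 = 524288
total tiles = 524288^2 = 274877906944
pixels per axis = 524288 * 376 = 197132288
total pixels = 197132288^2 = 38861138972114944

38861138972114944 pixels


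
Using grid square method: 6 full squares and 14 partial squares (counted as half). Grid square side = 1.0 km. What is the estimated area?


effective squares = 6 + 14 * 0.5 = 13.0
area = 13.0 * 1.0 = 13.0 km^2

13.0 km^2


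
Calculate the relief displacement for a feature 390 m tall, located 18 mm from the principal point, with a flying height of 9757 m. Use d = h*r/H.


d = h * r / H = 390 * 18 / 9757 = 0.72 mm

0.72 mm


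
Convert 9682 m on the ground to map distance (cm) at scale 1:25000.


map_cm = 9682 * 100 / 25000 = 38.728 cm ≈ 38.73 cm

38.73 cm


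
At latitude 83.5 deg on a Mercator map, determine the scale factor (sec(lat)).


SF = 1 / cos(83.5) = 1 / 0.113203 = 8.834

8.834


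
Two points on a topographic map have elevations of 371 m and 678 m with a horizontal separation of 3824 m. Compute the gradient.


gradient = (678 - 371) / 3824 = 307 / 3824 = 0.0803

0.0803


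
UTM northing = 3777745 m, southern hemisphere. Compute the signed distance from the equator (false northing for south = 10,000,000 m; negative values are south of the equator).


For southern: actual = 3777745 - 10000000 = -6222255 m

-6222255 m


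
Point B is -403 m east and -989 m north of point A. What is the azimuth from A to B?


az = atan2(-403, -989) = -157.8 deg
adjusted to 0-360: 202.2 degrees

202.2 degrees


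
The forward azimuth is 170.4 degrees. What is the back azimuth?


back azimuth = (170.4 + 180) mod 360 = 350.4 degrees

350.4 degrees


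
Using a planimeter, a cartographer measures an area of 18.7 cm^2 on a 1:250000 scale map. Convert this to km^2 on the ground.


ground_area = 18.7 * (250000/100)^2 = 116875000.0 m^2 = 116.875 km^2

116.875 km^2


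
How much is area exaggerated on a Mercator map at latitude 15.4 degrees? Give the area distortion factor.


area_distortion = 1/cos^2(15.4) = 1.076

1.076


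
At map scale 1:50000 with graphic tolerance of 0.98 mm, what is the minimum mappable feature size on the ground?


ground = 0.98 mm * 50000 / 1000 = 49.0 m

49.0 m


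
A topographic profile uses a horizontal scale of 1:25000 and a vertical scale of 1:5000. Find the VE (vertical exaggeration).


VE = horizontal_scale / vertical_scale = 25000 / 5000 = 5.0

5.0x


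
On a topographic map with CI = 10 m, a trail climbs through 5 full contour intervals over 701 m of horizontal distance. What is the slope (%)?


elevation change = 5 * 10 = 50 m
slope = 50 / 701 * 100 = 7.1%

7.1%


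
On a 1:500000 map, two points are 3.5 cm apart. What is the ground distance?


ground = 3.5 cm * 500000 / 100 = 17500.0 m = 17.5 km

17.5 km


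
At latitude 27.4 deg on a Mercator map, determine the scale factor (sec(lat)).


SF = 1 / cos(27.4) = 1 / 0.887815 = 1.126

1.126


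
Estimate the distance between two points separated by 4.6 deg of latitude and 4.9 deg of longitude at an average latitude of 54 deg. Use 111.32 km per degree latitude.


dlat_km = 4.6 * 111.32 = 512.072
dlon_km = 4.9 * 111.32 * cos(54) ≈ 320.618
dist = sqrt(512.072^2 + 320.618^2) ≈ 604.2 km

604.2 km


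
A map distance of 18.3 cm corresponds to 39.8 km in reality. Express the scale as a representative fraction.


ground = 39.8 km = 3980000 cm; RF denominator = ground / map = 3980000 / 18.3 ≈ 217486; RF = 1:217486

1:217486


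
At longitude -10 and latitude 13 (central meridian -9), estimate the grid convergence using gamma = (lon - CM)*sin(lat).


gamma = (-10 - -9) * sin(13) = -1 * 0.224951 = -0.225 degrees

-0.225 degrees


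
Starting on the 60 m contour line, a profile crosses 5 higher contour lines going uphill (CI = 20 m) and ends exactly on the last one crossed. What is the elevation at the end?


elevation = 60 + 5 * 20 = 160 m

160 m


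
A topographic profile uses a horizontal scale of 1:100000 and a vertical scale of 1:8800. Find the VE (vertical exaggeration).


VE = horizontal_scale / vertical_scale = 100000 / 8800 ≈ 11.4

11.4x


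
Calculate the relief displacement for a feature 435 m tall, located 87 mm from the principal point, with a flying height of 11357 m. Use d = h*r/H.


d = h * r / H = 435 * 87 / 11357 = 3.33 mm

3.33 mm


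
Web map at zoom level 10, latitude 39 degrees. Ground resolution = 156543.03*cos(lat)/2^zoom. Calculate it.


res = 156543.03 * cos(39) / 2^10 = 156543.03 * 0.77714596 / 1024 = 118.81 m/pixel

118.81 m/pixel


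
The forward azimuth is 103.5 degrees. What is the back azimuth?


back azimuth = (103.5 + 180) mod 360 = 283.5 degrees

283.5 degrees


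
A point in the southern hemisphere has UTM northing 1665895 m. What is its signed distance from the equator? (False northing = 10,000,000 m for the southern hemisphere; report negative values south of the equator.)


For southern: actual = 1665895 - 10000000 = -8334105 m

-8334105 m


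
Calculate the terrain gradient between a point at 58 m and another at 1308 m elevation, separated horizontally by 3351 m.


gradient = (1308 - 58) / 3351 = 1250 / 3351 = 0.373

0.373


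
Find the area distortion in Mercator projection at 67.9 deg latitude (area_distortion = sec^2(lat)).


area_distortion = 1/cos^2(67.9) = 7.065

7.065


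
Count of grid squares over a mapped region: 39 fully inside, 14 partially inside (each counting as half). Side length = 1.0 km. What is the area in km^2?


effective squares = 39 + 14 * 0.5 = 46.0
area = 46.0 * 1.0 = 46.0 km^2

46.0 km^2


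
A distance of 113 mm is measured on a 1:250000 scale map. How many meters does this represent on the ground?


ground = 113 mm * 250000 / 1000 = 28250.0 m

28250.0 m


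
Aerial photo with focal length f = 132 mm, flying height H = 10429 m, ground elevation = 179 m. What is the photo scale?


scale = f / (H - h) = 132 mm / 10250 m = 132 / 10250000 = 1:77652

1:77652


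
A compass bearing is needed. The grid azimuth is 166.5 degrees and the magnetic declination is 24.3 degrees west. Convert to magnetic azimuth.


magnetic azimuth = grid azimuth - declination (east +ve)
mag_az = 166.5 - -24.3 = 190.8 degrees

190.8 degrees


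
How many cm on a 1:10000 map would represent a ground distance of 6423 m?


map_cm = 6423 * 100 / 10000 = 64.23 cm

64.23 cm


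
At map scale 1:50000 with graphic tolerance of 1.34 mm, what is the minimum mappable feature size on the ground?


ground = 1.34 mm * 50000 / 1000 = 67.0 m

67.0 m


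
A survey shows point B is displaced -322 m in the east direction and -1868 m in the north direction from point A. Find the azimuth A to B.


az = atan2(-322, -1868) = -170.2 deg
adjusted to 0-360: 189.8 degrees

189.8 degrees


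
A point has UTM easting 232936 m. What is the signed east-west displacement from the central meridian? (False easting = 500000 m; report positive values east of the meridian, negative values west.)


displacement = 232936 - 500000 = -267064 m

-267064 m


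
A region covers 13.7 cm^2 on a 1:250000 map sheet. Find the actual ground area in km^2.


ground_area = 13.7 * (250000/100)^2 = 85625000.0 m^2 = 85.625 km^2

85.625 km^2


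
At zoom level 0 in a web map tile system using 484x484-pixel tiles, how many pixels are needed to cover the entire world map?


tiles per axis = 2^0 = 1
total tiles = 1^2 = 1
pixels per axis = 1 * 484 = 484
total pixels = 484^2 = 234256

234256 pixels


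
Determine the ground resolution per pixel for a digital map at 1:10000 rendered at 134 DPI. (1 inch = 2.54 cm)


pixel_cm = 2.54 / 134 ≈ 0.018955 cm
ground = pixel_cm * 10000 / 100 = 2.54 * 10000 / (134 * 100) = 25400 / 13400 ≈ 1.9 m

1.9 m


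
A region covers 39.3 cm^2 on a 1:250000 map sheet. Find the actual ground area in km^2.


ground_area = 39.3 * (250000/100)^2 = 245625000.0 m^2 = 245.625 km^2

245.625 km^2


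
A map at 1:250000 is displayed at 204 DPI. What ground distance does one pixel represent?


pixel_cm = 2.54 / 204 ≈ 0.012451 cm
ground = pixel_cm * 250000 / 100 = 2.54 * 250000 / (204 * 100) = 635000 / 20400 ≈ 31.13 m

31.13 m


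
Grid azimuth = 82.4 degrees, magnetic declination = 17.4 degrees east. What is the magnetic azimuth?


magnetic azimuth = grid azimuth - declination (east +ve)
mag_az = 82.4 - 17.4 = 65.0 degrees

65.0 degrees


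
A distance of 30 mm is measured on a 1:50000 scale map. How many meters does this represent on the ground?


ground = 30 mm * 50000 / 1000 = 1500.0 m

1500.0 m


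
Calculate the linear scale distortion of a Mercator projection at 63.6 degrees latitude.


SF = 1 / cos(63.6) = 1 / 0.444635 = 2.249

2.249


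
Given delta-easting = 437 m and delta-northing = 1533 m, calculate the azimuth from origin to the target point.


az = atan2(437, 1533) = 15.9 deg
adjusted to 0-360: 15.9 degrees

15.9 degrees


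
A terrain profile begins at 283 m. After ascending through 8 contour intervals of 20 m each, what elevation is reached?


elevation = 283 + 8 * 20 = 443 m

443 m


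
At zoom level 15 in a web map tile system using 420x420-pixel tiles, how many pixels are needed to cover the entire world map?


tiles per axis = 2^15 = 32768
total tiles = 32768^2 = 1073741824
pixels per axis = 32768 * 420 = 13762560
total pixels = 13762560^2 = 189408057753600

189408057753600 pixels


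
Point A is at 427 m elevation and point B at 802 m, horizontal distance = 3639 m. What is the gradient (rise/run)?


gradient = (802 - 427) / 3639 = 375 / 3639 = 0.1031

0.1031


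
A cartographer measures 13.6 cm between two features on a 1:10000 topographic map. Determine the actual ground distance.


ground = 13.6 cm * 10000 / 100 = 1360.0 m = 1.36 km

1.36 km


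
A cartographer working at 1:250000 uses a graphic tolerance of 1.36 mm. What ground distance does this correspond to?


ground = 1.36 mm * 250000 / 1000 = 340.0 m

340.0 m


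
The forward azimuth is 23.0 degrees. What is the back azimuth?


back azimuth = (23.0 + 180) mod 360 = 203.0 degrees

203.0 degrees


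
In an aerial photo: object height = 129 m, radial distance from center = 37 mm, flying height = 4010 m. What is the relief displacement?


d = h * r / H = 129 * 37 / 4010 = 1.19 mm

1.19 mm


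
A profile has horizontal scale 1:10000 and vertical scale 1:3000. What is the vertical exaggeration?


VE = horizontal_scale / vertical_scale = 10000 / 3000 ≈ 3.3

3.3x


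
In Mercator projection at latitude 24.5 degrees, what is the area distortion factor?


area_distortion = 1/cos^2(24.5) = 1.208

1.208


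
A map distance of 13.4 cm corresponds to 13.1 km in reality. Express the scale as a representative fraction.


ground = 13.1 km = 1310000 cm; RF denominator = ground / map = 1310000 / 13.4 ≈ 97761; RF = 1:97761

1:97761


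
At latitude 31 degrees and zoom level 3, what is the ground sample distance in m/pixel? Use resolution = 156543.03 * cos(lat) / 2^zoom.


res = 156543.03 * cos(31) / 2^3 = 156543.03 * 0.8571673 / 8 = 16772.95 m/pixel

16772.95 m/pixel


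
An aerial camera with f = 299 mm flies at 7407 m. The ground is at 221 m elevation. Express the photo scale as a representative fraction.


scale = f / (H - h) = 299 mm / 7186 m = 299 / 7186000 = 1:24033

1:24033


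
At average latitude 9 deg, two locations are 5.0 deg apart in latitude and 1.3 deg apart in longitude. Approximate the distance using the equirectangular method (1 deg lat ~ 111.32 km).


dlat_km = 5.0 * 111.32 = 556.6
dlon_km = 1.3 * 111.32 * cos(9) ≈ 142.934
dist = sqrt(556.6^2 + 142.934^2) ≈ 574.7 km

574.7 km


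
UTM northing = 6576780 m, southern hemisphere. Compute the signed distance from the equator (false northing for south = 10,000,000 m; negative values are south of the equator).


For southern: actual = 6576780 - 10000000 = -3423220 m

-3423220 m


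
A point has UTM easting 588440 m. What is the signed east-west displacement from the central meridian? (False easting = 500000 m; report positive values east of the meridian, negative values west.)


displacement = 588440 - 500000 = 88440 m

88440 m


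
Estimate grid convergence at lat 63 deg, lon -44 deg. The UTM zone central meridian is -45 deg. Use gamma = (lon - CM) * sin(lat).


gamma = (-44 - -45) * sin(63) = 1 * 0.891007 = 0.891 degrees

0.891 degrees


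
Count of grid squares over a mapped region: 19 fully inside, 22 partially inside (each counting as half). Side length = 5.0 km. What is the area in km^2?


effective squares = 19 + 22 * 0.5 = 30.0
area = 30.0 * 25.0 = 750.0 km^2

750.0 km^2


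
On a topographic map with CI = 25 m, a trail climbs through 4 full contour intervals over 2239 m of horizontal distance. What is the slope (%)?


elevation change = 4 * 25 = 100 m
slope = 100 / 2239 * 100 = 4.5%

4.5%


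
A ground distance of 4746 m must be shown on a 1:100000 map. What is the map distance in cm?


map_cm = 4746 * 100 / 100000 = 4.746 cm ≈ 4.75 cm

4.75 cm


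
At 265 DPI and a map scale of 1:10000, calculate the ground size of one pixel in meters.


pixel_cm = 2.54 / 265 ≈ 0.009585 cm
ground = pixel_cm * 10000 / 100 = 2.54 * 10000 / (265 * 100) = 25400 / 26500 ≈ 0.96 m

0.96 m


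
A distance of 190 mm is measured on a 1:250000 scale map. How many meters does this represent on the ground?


ground = 190 mm * 250000 / 1000 = 47500.0 m

47500.0 m


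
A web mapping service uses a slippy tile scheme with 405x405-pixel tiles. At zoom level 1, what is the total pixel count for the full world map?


tiles per axis = 2^1 = 2
total tiles = 2^2 = 4
pixels per axis = 2 * 405 = 810
total pixels = 810^2 = 656100

656100 pixels


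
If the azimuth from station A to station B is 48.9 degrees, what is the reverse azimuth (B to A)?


back azimuth = (48.9 + 180) mod 360 = 228.9 degrees

228.9 degrees


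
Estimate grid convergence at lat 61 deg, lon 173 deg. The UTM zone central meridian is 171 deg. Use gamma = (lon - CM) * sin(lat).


gamma = (173 - 171) * sin(61) = 2 * 0.87462 = 1.749 degrees

1.749 degrees


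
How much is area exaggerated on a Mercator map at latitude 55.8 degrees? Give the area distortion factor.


area_distortion = 1/cos^2(55.8) = 3.165

3.165


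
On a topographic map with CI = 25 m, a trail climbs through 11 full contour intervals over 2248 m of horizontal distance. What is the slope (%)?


elevation change = 11 * 25 = 275 m
slope = 275 / 2248 * 100 = 12.2%

12.2%


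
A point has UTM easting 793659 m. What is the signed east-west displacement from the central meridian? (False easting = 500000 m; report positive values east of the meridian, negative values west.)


displacement = 793659 - 500000 = 293659 m

293659 m


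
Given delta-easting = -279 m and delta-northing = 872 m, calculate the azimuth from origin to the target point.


az = atan2(-279, 872) = -17.7 deg
adjusted to 0-360: 342.3 degrees

342.3 degrees


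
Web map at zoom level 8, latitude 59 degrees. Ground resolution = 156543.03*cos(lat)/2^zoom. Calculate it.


res = 156543.03 * cos(59) / 2^8 = 156543.03 * 0.51503807 / 256 = 314.94 m/pixel

314.94 m/pixel


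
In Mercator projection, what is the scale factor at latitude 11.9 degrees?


SF = 1 / cos(11.9) = 1 / 0.978509 = 1.022

1.022


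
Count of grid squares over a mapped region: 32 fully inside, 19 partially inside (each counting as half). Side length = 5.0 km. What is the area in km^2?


effective squares = 32 + 19 * 0.5 = 41.5
area = 41.5 * 25.0 = 1037.5 km^2

1037.5 km^2


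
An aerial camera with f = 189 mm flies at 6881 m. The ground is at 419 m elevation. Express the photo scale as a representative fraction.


scale = f / (H - h) = 189 mm / 6462 m = 189 / 6462000 = 1:34190

1:34190


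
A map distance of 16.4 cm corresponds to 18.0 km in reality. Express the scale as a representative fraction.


ground = 18.0 km = 1800000 cm; RF denominator = ground / map = 1800000 / 16.4 ≈ 109756; RF = 1:109756

1:109756


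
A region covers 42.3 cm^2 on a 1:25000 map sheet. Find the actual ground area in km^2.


ground_area = 42.3 * (25000/100)^2 = 2643750.0 m^2 = 2.64375 km^2 ≈ 2.644 km^2

2.644 km^2


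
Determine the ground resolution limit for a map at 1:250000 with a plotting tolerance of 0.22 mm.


ground = 0.22 mm * 250000 / 1000 = 55.0 m

55.0 m


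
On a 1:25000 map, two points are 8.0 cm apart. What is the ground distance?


ground = 8.0 cm * 25000 / 100 = 2000.0 m = 2.0 km

2.0 km


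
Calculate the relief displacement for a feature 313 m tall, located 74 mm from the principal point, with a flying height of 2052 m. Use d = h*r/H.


d = h * r / H = 313 * 74 / 2052 = 11.29 mm

11.29 mm


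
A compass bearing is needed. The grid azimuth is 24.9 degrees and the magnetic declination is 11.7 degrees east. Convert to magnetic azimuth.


magnetic azimuth = grid azimuth - declination (east +ve)
mag_az = 24.9 - 11.7 = 13.2 degrees

13.2 degrees


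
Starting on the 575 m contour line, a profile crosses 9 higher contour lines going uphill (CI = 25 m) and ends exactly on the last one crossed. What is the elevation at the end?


elevation = 575 + 9 * 25 = 800 m

800 m


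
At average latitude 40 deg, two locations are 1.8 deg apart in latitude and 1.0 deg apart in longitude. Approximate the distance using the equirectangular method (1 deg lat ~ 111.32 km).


dlat_km = 1.8 * 111.32 = 200.376
dlon_km = 1.0 * 111.32 * cos(40) ≈ 85.276
dist = sqrt(200.376^2 + 85.276^2) ≈ 217.8 km

217.8 km


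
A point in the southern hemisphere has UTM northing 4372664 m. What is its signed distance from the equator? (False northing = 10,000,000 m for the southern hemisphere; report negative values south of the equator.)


For southern: actual = 4372664 - 10000000 = -5627336 m

-5627336 m


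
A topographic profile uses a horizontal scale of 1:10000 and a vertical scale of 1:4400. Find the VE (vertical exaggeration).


VE = horizontal_scale / vertical_scale = 10000 / 4400 ≈ 2.3

2.3x


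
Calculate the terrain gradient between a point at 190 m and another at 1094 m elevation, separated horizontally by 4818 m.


gradient = (1094 - 190) / 4818 = 904 / 4818 = 0.1876

0.1876


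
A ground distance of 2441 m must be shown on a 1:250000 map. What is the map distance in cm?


map_cm = 2441 * 100 / 250000 = 0.9764 cm ≈ 0.98 cm

0.98 cm


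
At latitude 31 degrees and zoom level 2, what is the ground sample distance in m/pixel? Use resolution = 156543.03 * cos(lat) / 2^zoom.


res = 156543.03 * cos(31) / 2^2 = 156543.03 * 0.8571673 / 4 = 33545.89 m/pixel

33545.89 m/pixel


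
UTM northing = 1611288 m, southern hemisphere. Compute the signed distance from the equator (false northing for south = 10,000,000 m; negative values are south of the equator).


For southern: actual = 1611288 - 10000000 = -8388712 m

-8388712 m


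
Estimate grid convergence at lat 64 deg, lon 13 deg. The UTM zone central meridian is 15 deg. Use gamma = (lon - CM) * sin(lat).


gamma = (13 - 15) * sin(64) = -2 * 0.898794 = -1.798 degrees

-1.798 degrees


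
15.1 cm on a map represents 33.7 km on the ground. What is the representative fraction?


ground = 33.7 km = 3370000 cm; RF denominator = ground / map = 3370000 / 15.1 ≈ 223179; RF = 1:223179

1:223179


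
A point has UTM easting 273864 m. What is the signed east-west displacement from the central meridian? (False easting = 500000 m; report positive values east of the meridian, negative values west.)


displacement = 273864 - 500000 = -226136 m

-226136 m


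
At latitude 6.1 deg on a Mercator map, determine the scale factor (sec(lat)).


SF = 1 / cos(6.1) = 1 / 0.994338 = 1.006

1.006


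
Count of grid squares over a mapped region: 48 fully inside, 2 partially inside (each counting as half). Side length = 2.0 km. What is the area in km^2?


effective squares = 48 + 2 * 0.5 = 49.0
area = 49.0 * 4.0 = 196.0 km^2

196.0 km^2


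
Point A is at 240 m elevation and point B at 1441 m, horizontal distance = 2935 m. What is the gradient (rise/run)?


gradient = (1441 - 240) / 2935 = 1201 / 2935 = 0.4092

0.4092


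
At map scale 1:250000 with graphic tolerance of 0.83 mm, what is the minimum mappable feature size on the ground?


ground = 0.83 mm * 250000 / 1000 = 207.5 m

207.5 m


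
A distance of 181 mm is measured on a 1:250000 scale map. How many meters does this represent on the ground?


ground = 181 mm * 250000 / 1000 = 45250.0 m

45250.0 m


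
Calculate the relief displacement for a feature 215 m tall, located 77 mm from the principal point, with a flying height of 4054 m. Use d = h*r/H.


d = h * r / H = 215 * 77 / 4054 = 4.08 mm

4.08 mm


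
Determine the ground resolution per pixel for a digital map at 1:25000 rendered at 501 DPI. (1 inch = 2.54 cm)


pixel_cm = 2.54 / 501 ≈ 0.00507 cm
ground = pixel_cm * 25000 / 100 = 2.54 * 25000 / (501 * 100) = 63500 / 50100 ≈ 1.27 m

1.27 m


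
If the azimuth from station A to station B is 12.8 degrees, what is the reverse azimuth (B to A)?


back azimuth = (12.8 + 180) mod 360 = 192.8 degrees

192.8 degrees


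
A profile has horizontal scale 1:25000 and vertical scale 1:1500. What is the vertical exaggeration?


VE = horizontal_scale / vertical_scale = 25000 / 1500 ≈ 16.7

16.7x


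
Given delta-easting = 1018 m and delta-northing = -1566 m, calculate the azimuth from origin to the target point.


az = atan2(1018, -1566) = 147.0 deg
adjusted to 0-360: 147.0 degrees

147.0 degrees


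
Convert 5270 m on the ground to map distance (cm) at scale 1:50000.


map_cm = 5270 * 100 / 50000 = 10.54 cm

10.54 cm


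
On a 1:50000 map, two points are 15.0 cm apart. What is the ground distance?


ground = 15.0 cm * 50000 / 100 = 7500.0 m = 7.5 km

7.5 km


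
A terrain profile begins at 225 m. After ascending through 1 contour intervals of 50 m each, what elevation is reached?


elevation = 225 + 1 * 50 = 275 m

275 m


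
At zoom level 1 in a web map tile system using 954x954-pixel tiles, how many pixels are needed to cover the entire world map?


tiles per axis = 2^1 = 2
total tiles = 2^2 = 4
pixels per axis = 2 * 954 = 1908
total pixels = 1908^2 = 3640464

3640464 pixels


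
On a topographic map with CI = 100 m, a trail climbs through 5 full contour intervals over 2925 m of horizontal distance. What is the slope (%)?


elevation change = 5 * 100 = 500 m
slope = 500 / 2925 * 100 = 17.1%

17.1%


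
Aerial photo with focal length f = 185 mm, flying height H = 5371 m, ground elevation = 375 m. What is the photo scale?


scale = f / (H - h) = 185 mm / 4996 m = 185 / 4996000 = 1:27005

1:27005


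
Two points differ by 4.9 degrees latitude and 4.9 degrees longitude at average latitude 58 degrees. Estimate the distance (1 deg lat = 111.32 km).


dlat_km = 4.9 * 111.32 = 545.468
dlon_km = 4.9 * 111.32 * cos(58) ≈ 289.054
dist = sqrt(545.468^2 + 289.054^2) ≈ 617.3 km

617.3 km


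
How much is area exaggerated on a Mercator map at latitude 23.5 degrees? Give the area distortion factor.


area_distortion = 1/cos^2(23.5) = 1.189

1.189


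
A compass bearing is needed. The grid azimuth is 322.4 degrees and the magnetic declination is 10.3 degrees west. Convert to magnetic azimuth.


magnetic azimuth = grid azimuth - declination (east +ve)
mag_az = 322.4 - -10.3 = 332.7 degrees

332.7 degrees


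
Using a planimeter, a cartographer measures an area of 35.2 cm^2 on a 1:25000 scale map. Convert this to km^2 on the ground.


ground_area = 35.2 * (25000/100)^2 = 2200000.0 m^2 = 2.2 km^2

2.2 km^2


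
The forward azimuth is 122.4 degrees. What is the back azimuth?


back azimuth = (122.4 + 180) mod 360 = 302.4 degrees

302.4 degrees


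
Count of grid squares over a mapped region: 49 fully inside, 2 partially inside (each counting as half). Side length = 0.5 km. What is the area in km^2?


effective squares = 49 + 2 * 0.5 = 50.0
area = 50.0 * 0.25 = 12.5 km^2

12.5 km^2


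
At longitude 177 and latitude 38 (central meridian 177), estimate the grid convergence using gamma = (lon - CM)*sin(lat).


gamma = (177 - 177) * sin(38) = 0 * 0.615661 = 0.0 degrees

0.0 degrees


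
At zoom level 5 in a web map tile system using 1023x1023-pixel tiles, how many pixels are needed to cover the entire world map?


tiles per axis = 2^5 = 32
total tiles = 32^2 = 1024
pixels per axis = 32 * 1023 = 32736
total pixels = 32736^2 = 1071645696

1071645696 pixels


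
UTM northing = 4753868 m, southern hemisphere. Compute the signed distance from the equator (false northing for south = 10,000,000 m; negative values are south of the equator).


For southern: actual = 4753868 - 10000000 = -5246132 m

-5246132 m


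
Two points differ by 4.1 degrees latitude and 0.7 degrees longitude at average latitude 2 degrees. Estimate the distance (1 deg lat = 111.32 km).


dlat_km = 4.1 * 111.32 = 456.412
dlon_km = 0.7 * 111.32 * cos(2) ≈ 77.877
dist = sqrt(456.412^2 + 77.877^2) ≈ 463.0 km

463.0 km


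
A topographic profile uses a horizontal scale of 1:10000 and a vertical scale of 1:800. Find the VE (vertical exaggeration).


VE = horizontal_scale / vertical_scale = 10000 / 800 = 12.5

12.5x


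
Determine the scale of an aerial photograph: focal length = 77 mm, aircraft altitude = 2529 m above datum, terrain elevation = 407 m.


scale = f / (H - h) = 77 mm / 2122 m = 77 / 2122000 = 1:27558

1:27558


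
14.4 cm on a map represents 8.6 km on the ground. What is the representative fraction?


ground = 8.6 km = 860000 cm; RF denominator = ground / map = 860000 / 14.4 ≈ 59722; RF = 1:59722

1:59722


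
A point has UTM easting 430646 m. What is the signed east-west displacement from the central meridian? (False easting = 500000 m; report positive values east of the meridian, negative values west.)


displacement = 430646 - 500000 = -69354 m

-69354 m


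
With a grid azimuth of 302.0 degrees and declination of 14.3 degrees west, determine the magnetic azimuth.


magnetic azimuth = grid azimuth - declination (east +ve)
mag_az = 302.0 - -14.3 = 316.3 degrees

316.3 degrees


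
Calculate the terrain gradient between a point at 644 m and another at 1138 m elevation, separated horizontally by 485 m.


gradient = (1138 - 644) / 485 = 494 / 485 = 1.0186

1.0186


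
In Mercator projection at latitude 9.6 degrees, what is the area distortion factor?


area_distortion = 1/cos^2(9.6) = 1.029

1.029


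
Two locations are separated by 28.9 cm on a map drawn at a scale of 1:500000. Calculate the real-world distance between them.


ground = 28.9 cm * 500000 / 100 = 144500.0 m = 144.5 km

144.5 km


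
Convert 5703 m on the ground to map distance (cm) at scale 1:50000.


map_cm = 5703 * 100 / 50000 = 11.406 cm ≈ 11.41 cm

11.41 cm


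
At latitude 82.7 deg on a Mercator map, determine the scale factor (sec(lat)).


SF = 1 / cos(82.7) = 1 / 0.127065 = 7.87

7.87


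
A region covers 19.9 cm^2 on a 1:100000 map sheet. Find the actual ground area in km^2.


ground_area = 19.9 * (100000/100)^2 = 19900000.0 m^2 = 19.9 km^2

19.9 km^2


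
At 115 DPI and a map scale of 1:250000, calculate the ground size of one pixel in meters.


pixel_cm = 2.54 / 115 ≈ 0.022087 cm
ground = pixel_cm * 250000 / 100 = 2.54 * 250000 / (115 * 100) = 635000 / 11500 ≈ 55.22 m

55.22 m


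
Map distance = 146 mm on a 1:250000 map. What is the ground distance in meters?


ground = 146 mm * 250000 / 1000 = 36500.0 m

36500.0 m


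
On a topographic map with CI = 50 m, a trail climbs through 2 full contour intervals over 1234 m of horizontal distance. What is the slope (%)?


elevation change = 2 * 50 = 100 m
slope = 100 / 1234 * 100 = 8.1%

8.1%


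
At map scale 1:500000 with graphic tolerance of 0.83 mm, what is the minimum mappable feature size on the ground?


ground = 0.83 mm * 500000 / 1000 = 415.0 m

415.0 m


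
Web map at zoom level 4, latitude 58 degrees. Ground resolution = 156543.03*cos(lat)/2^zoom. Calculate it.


res = 156543.03 * cos(58) / 2^4 = 156543.03 * 0.52991926 / 16 = 5184.7 m/pixel

5184.7 m/pixel


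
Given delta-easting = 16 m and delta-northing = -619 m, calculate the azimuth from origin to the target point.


az = atan2(16, -619) = 178.5 deg
adjusted to 0-360: 178.5 degrees

178.5 degrees


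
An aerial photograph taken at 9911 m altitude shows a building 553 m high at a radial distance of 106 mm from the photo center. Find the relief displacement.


d = h * r / H = 553 * 106 / 9911 = 5.91 mm

5.91 mm


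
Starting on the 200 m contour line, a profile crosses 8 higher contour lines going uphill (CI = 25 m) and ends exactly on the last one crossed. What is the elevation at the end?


elevation = 200 + 8 * 25 = 400 m

400 m


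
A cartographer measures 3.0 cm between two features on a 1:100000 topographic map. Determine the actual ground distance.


ground = 3.0 cm * 100000 / 100 = 3000.0 m = 3.0 km

3.0 km


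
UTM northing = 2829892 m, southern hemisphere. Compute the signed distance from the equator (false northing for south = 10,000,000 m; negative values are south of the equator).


For southern: actual = 2829892 - 10000000 = -7170108 m

-7170108 m


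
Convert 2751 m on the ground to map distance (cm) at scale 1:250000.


map_cm = 2751 * 100 / 250000 = 1.1004 cm ≈ 1.1 cm

1.1 cm


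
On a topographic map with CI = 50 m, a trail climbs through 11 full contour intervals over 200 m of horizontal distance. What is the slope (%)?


elevation change = 11 * 50 = 550 m
slope = 550 / 200 * 100 = 275.0%

275.0%


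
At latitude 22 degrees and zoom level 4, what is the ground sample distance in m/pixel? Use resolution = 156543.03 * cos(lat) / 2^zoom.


res = 156543.03 * cos(22) / 2^4 = 156543.03 * 0.92718385 / 16 = 9071.51 m/pixel

9071.51 m/pixel


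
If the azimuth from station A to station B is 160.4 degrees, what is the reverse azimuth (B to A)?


back azimuth = (160.4 + 180) mod 360 = 340.4 degrees

340.4 degrees


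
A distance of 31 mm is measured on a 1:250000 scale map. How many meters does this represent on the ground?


ground = 31 mm * 250000 / 1000 = 7750.0 m

7750.0 m


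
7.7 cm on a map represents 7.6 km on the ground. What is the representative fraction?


ground = 7.6 km = 760000 cm; RF denominator = ground / map = 760000 / 7.7 ≈ 98701; RF = 1:98701

1:98701
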